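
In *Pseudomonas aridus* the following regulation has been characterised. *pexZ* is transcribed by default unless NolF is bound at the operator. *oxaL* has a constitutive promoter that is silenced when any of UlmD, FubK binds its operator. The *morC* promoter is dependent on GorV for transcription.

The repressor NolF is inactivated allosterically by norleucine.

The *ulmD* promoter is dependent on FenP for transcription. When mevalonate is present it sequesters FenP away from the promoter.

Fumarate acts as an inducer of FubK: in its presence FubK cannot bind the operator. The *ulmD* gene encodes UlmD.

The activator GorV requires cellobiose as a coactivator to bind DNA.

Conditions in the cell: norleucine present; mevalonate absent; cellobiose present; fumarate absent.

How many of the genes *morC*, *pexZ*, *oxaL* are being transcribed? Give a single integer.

Cellobiose is present, so GorV is active.
No repressor is bound and GorV is active, so *morC* is transcribed.
→ *morC* is ON.
Norleucine is present, so NolF is inactive.
With no repressor bound, *pexZ* is transcribed.
→ *pexZ* is ON.
Mevalonate is absent, so FenP is active.
No repressor is bound and FenP is active, so *ulmD* is transcribed.
So UlmD is produced and active.
Fumarate is absent, so FubK is active.
With repressor UlmD bound, *oxaL* is not transcribed.
→ *oxaL* is OFF.
2 of the 3 genes are transcribed.

2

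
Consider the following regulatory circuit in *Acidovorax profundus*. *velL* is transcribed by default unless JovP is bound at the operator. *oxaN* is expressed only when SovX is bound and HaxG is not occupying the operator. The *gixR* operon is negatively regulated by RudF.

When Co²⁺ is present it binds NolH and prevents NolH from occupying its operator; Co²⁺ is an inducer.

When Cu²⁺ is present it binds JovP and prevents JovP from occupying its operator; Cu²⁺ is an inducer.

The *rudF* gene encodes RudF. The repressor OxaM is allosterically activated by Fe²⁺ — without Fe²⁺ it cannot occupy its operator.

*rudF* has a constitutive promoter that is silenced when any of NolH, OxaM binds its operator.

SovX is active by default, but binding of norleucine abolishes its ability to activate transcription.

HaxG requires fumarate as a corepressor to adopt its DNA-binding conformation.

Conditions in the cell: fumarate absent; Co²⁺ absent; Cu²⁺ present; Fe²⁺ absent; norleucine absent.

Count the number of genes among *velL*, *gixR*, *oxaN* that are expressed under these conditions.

Cu²⁺ is present, so JovP is inactive.
With no repressor bound, *velL* is transcribed.
→ *velL* is ON.
Co²⁺ is absent, so NolH is active.
Fe²⁺ is absent, so OxaM is inactive.
With repressor NolH bound, *rudF* is not transcribed.
So RudF is not produced.
With no repressor bound, *gixR* is transcribed.
→ *gixR* is ON.
Norleucine is absent, so SovX is active.
Fumarate is absent, so HaxG is inactive.
No repressor is bound and SovX is active, so *oxaN* is transcribed.
→ *oxaN* is ON.
3 of the 3 genes are transcribed.

3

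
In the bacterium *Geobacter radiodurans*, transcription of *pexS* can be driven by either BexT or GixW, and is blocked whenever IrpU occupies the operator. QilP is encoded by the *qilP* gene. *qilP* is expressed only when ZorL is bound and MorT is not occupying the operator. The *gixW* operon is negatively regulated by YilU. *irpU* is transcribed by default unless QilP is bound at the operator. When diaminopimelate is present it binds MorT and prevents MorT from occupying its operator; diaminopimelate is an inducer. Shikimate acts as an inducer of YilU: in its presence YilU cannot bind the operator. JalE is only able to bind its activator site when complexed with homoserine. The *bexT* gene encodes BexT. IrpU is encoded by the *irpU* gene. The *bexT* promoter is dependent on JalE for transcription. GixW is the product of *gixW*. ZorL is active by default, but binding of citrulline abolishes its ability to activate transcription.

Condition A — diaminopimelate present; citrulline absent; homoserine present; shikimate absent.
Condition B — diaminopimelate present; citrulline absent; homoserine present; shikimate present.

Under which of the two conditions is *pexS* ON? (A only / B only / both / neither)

Condition A:
Diaminopimelate is present, so MorT is inactive.
Citrulline is absent, so ZorL is active.
No repressor is bound and ZorL is active, so *qilP* is transcribed.
So QilP is produced and active.
With repressor QilP bound, *irpU* is not transcribed.
So IrpU is not produced.
Homoserine is present, so JalE is active.
No repressor is bound and JalE is active, so *bexT* is transcribed.
So BexT is produced and active.
Shikimate is absent, so YilU is active.
With repressor YilU bound, *gixW* is not transcribed.
So GixW is not produced.
Activator BexT is present, so *pexS* is transcribed.
→ *pexS* is ON in A.
Condition B:
Diaminopimelate is present, so MorT is inactive.
Citrulline is absent, so ZorL is active.
No repressor is bound and ZorL is active, so *qilP* is transcribed.
So QilP is produced and active.
With repressor QilP bound, *irpU* is not transcribed.
So IrpU is not produced.
Homoserine is present, so JalE is active.
No repressor is bound and JalE is active, so *bexT* is transcribed.
So BexT is produced and active.
Shikimate is present, so YilU is inactive.
With no repressor bound, *gixW* is transcribed.
So GixW is produced and active.
Activator BexT is present, so *pexS* is transcribed.
→ *pexS* is ON in B.

both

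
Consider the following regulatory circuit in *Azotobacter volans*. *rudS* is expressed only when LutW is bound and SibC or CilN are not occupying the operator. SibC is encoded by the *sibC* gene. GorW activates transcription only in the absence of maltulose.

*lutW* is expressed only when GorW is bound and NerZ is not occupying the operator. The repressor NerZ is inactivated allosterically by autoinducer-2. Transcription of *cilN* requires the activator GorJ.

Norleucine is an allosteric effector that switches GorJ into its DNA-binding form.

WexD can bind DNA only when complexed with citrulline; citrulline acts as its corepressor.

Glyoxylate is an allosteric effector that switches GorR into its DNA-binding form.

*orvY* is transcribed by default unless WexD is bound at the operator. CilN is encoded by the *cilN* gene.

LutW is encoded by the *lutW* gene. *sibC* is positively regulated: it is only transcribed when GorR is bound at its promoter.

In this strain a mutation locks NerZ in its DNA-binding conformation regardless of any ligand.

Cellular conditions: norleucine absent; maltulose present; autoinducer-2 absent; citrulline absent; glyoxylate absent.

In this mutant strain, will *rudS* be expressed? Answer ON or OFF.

OFF

Glyoxylate is absent, so GorR is inactive.
Required activator GorR is absent, so *sibC* is not transcribed.
So SibC is not produced.
Norleucine is absent, so GorJ is inactive.
Required activator GorJ is absent, so *cilN* is not transcribed.
So CilN is not produced.
Maltulose is present, so GorW is inactive.
NerZ is constitutively active in this strain.
With repressor NerZ bound, *lutW* is not transcribed.
So LutW is not produced.
Required activator LutW is absent, so *rudS* is not transcribed.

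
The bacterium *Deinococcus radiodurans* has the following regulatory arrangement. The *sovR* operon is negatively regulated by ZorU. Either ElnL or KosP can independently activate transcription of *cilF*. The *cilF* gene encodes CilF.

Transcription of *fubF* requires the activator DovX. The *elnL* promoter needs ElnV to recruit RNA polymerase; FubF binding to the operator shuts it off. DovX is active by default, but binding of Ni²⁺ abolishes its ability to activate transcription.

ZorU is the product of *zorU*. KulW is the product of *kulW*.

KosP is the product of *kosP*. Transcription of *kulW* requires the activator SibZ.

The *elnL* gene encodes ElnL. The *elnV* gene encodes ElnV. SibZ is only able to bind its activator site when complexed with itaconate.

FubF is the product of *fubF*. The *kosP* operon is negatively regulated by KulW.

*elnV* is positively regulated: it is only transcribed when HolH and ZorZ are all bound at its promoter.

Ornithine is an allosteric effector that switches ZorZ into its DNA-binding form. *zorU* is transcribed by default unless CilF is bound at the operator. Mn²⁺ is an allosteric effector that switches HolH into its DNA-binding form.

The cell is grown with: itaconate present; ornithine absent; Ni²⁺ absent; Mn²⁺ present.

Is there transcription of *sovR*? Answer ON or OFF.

OFF

Mn²⁺ is present, so HolH is active.
Ornithine is absent, so ZorZ is inactive.
Required activator ZorZ is absent, so *elnV* is not transcribed.
So ElnV is not produced.
Ni²⁺ is absent, so DovX is active.
No repressor is bound and DovX is active, so *fubF* is transcribed.
So FubF is produced and active.
With repressor FubF bound, *elnL* is not transcribed.
So ElnL is not produced.
Itaconate is present, so SibZ is active.
No repressor is bound and SibZ is active, so *kulW* is transcribed.
So KulW is produced and active.
With repressor KulW bound, *kosP* is not transcribed.
So KosP is not produced.
No activator is available at the *cilF* promoter, so *cilF* is not transcribed.
So CilF is not produced.
With no repressor bound, *zorU* is transcribed.
So ZorU is produced and active.
With repressor ZorU bound, *sovR* is not transcribed.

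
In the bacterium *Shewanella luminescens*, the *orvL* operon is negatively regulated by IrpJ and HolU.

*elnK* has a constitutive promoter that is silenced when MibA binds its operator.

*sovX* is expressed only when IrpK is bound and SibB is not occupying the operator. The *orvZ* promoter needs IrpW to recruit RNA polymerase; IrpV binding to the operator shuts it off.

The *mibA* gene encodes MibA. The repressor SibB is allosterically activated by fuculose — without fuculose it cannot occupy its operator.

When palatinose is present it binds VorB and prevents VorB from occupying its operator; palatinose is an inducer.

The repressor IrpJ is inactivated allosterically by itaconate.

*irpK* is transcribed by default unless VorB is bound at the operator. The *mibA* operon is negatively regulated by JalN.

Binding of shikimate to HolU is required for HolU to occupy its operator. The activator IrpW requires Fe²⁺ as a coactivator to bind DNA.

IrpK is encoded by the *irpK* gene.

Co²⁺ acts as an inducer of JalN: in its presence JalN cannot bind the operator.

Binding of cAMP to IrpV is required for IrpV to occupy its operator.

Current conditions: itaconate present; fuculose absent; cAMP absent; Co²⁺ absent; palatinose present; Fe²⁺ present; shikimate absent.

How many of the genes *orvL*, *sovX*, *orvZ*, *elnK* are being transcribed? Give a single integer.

4

Itaconate is present, so IrpJ is inactive.
Shikimate is absent, so HolU is inactive.
With no repressor bound, *orvL* is transcribed.
→ *orvL* is ON.
Palatinose is present, so VorB is inactive.
With no repressor bound, *irpK* is transcribed.
So IrpK is produced and active.
Fuculose is absent, so SibB is inactive.
No repressor is bound and IrpK is active, so *sovX* is transcribed.
→ *sovX* is ON.
cAMP is absent, so IrpV is inactive.
Fe²⁺ is present, so IrpW is active.
No repressor is bound and IrpW is active, so *orvZ* is transcribed.
→ *orvZ* is ON.
Co²⁺ is absent, so JalN is active.
With repressor JalN bound, *mibA* is not transcribed.
So MibA is not produced.
With no repressor bound, *elnK* is transcribed.
→ *elnK* is ON.
4 of the 4 genes are transcribed.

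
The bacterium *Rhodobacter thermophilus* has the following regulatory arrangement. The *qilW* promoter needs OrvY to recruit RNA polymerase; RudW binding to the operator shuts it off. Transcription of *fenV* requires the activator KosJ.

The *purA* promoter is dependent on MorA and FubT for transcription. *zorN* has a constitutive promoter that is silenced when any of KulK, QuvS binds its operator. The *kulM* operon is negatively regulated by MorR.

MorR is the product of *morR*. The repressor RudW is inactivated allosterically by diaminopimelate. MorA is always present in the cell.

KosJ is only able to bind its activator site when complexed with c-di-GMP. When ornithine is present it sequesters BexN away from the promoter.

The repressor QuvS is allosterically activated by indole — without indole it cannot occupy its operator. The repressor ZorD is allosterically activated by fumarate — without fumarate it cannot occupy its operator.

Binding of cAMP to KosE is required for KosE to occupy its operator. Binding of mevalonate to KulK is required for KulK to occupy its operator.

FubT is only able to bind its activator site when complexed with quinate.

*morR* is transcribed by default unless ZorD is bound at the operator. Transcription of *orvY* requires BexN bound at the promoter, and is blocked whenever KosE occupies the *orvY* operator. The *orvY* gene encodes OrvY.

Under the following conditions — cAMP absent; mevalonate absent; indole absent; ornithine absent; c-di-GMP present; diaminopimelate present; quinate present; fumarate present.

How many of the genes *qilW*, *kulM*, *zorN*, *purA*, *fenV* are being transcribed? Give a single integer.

Diaminopimelate is present, so RudW is inactive.
cAMP is absent, so KosE is inactive.
Ornithine is absent, so BexN is active.
No repressor is bound and BexN is active, so *orvY* is transcribed.
So OrvY is produced and active.
No repressor is bound and OrvY is active, so *qilW* is transcribed.
→ *qilW* is ON.
Fumarate is present, so ZorD is active.
With repressor ZorD bound, *morR* is not transcribed.
So MorR is not produced.
With no repressor bound, *kulM* is transcribed.
→ *kulM* is ON.
Mevalonate is absent, so KulK is inactive.
Indole is absent, so QuvS is inactive.
With no repressor bound, *zorN* is transcribed.
→ *zorN* is ON.
MorA is produced constitutively and is active.
Quinate is present, so FubT is active.
No repressor is bound and MorA and FubT are active, so *purA* is transcribed.
→ *purA* is ON.
c-di-GMP is present, so KosJ is active.
No repressor is bound and KosJ is active, so *fenV* is transcribed.
→ *fenV* is ON.
5 of the 5 genes are transcribed.

5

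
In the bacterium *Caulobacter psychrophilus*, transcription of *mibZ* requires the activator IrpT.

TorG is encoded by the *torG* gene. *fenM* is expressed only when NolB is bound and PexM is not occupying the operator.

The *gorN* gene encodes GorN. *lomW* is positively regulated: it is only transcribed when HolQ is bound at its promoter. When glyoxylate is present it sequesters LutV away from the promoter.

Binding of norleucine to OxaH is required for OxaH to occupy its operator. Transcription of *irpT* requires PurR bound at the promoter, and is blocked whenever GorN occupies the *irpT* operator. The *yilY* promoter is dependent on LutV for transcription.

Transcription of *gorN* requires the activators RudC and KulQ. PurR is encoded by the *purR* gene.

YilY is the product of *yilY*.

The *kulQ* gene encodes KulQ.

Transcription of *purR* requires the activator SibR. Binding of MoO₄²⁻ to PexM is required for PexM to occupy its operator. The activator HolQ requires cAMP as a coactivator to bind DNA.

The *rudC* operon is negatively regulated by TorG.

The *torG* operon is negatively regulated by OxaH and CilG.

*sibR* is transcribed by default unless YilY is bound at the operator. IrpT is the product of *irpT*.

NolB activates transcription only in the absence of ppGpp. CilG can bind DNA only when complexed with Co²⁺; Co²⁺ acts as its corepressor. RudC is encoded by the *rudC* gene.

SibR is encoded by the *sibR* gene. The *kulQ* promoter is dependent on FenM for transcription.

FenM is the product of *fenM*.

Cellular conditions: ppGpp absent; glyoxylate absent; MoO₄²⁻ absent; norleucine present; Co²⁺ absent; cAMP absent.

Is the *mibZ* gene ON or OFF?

OFF

Norleucine is present, so OxaH is active.
Co²⁺ is absent, so CilG is inactive.
With repressor OxaH bound, *torG* is not transcribed.
So TorG is not produced.
With no repressor bound, *rudC* is transcribed.
So RudC is produced and active.
ppGpp is absent, so NolB is active.
MoO₄²⁻ is absent, so PexM is inactive.
No repressor is bound and NolB is active, so *fenM* is transcribed.
So FenM is produced and active.
No repressor is bound and FenM is active, so *kulQ* is transcribed.
So KulQ is produced and active.
No repressor is bound and RudC and KulQ are active, so *gorN* is transcribed.
So GorN is produced and active.
Glyoxylate is absent, so LutV is active.
No repressor is bound and LutV is active, so *yilY* is transcribed.
So YilY is produced and active.
With repressor YilY bound, *sibR* is not transcribed.
So SibR is not produced.
Required activator SibR is absent, so *purR* is not transcribed.
So PurR is not produced.
With repressor GorN bound, *irpT* is not transcribed.
So IrpT is not produced.
Required activator IrpT is absent, so *mibZ* is not transcribed.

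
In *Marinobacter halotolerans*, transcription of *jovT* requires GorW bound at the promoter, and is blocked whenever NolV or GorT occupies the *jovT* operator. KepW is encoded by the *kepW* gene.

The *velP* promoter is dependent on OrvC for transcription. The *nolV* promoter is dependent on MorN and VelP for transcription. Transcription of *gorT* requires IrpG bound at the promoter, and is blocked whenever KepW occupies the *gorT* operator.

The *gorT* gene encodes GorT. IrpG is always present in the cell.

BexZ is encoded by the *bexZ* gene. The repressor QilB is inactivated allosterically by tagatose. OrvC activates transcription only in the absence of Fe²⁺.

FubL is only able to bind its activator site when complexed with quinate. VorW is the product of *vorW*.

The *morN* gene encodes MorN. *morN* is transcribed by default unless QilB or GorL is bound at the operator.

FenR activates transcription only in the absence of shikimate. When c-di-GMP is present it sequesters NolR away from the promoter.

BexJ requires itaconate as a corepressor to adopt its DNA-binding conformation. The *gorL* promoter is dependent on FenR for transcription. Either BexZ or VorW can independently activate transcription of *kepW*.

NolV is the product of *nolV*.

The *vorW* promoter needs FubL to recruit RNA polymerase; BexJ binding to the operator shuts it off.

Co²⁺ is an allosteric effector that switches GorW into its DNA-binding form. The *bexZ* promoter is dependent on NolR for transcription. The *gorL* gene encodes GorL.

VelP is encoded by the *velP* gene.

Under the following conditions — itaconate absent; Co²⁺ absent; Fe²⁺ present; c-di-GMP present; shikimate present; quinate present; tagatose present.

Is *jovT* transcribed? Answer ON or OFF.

OFF

Tagatose is present, so QilB is inactive.
Shikimate is present, so FenR is inactive.
Required activator FenR is absent, so *gorL* is not transcribed.
So GorL is not produced.
With no repressor bound, *morN* is transcribed.
So MorN is produced and active.
Fe²⁺ is present, so OrvC is inactive.
Required activator OrvC is absent, so *velP* is not transcribed.
So VelP is not produced.
Required activator VelP is absent, so *nolV* is not transcribed.
So NolV is not produced.
IrpG is produced constitutively and is active.
c-di-GMP is present, so NolR is inactive.
Required activator NolR is absent, so *bexZ* is not transcribed.
So BexZ is not produced.
Quinate is present, so FubL is active.
Itaconate is absent, so BexJ is inactive.
No repressor is bound and FubL is active, so *vorW* is transcribed.
So VorW is produced and active.
Activator VorW is present, so *kepW* is transcribed.
So KepW is produced and active.
With repressor KepW bound, *gorT* is not transcribed.
So GorT is not produced.
Co²⁺ is absent, so GorW is inactive.
Required activator GorW is absent, so *jovT* is not transcribed.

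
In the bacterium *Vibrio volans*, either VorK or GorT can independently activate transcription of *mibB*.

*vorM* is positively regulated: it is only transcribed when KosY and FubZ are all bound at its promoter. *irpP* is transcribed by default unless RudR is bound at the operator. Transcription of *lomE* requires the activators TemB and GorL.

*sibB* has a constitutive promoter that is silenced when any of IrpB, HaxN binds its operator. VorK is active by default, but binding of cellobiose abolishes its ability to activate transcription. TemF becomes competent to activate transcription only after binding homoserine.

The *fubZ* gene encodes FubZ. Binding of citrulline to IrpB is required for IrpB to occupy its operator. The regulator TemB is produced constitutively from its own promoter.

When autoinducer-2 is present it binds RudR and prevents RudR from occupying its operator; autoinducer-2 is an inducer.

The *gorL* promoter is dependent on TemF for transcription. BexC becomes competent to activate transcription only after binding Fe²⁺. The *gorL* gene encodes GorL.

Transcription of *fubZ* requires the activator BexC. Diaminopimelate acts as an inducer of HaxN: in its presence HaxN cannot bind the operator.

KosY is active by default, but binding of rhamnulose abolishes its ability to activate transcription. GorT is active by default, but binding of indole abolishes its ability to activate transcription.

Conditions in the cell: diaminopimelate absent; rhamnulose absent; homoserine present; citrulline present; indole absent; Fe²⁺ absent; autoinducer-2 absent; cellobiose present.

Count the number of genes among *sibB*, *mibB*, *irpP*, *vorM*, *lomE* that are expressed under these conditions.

2

Citrulline is present, so IrpB is active.
Diaminopimelate is absent, so HaxN is active.
With repressor IrpB bound, *sibB* is not transcribed.
→ *sibB* is OFF.
Cellobiose is present, so VorK is inactive.
Indole is absent, so GorT is active.
Activator GorT is present, so *mibB* is transcribed.
→ *mibB* is ON.
Autoinducer-2 is absent, so RudR is active.
With repressor RudR bound, *irpP* is not transcribed.
→ *irpP* is OFF.
Rhamnulose is absent, so KosY is active.
Fe²⁺ is absent, so BexC is inactive.
Required activator BexC is absent, so *fubZ* is not transcribed.
So FubZ is not produced.
Required activator FubZ is absent, so *vorM* is not transcribed.
→ *vorM* is OFF.
TemB is produced constitutively and is active.
Homoserine is present, so TemF is active.
No repressor is bound and TemF is active, so *gorL* is transcribed.
So GorL is produced and active.
No repressor is bound and TemB and GorL are active, so *lomE* is transcribed.
→ *lomE* is ON.
2 of the 5 genes are transcribed.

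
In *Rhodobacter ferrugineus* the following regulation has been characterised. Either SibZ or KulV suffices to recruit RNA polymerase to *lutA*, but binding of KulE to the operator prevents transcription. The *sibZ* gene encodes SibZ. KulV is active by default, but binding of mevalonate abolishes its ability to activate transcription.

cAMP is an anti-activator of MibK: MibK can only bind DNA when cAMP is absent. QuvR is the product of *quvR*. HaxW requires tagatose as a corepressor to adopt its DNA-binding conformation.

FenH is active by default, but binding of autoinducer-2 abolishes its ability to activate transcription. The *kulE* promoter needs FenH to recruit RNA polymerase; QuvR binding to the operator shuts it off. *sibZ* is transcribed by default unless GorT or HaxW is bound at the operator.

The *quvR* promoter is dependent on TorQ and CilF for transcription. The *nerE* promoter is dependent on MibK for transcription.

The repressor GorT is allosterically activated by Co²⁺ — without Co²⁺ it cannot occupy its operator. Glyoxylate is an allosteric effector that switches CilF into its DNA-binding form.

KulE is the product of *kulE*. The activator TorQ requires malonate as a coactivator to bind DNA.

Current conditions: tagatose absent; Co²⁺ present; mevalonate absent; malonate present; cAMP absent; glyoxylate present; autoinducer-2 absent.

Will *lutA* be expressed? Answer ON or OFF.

Co²⁺ is present, so GorT is active.
Tagatose is absent, so HaxW is inactive.
With repressor GorT bound, *sibZ* is not transcribed.
So SibZ is not produced.
Mevalonate is absent, so KulV is active.
Malonate is present, so TorQ is active.
Glyoxylate is present, so CilF is active.
No repressor is bound and TorQ and CilF are active, so *quvR* is transcribed.
So QuvR is produced and active.
Autoinducer-2 is absent, so FenH is active.
With repressor QuvR bound, *kulE* is not transcribed.
So KulE is not produced.
Activator KulV is present, so *lutA* is transcribed.

ON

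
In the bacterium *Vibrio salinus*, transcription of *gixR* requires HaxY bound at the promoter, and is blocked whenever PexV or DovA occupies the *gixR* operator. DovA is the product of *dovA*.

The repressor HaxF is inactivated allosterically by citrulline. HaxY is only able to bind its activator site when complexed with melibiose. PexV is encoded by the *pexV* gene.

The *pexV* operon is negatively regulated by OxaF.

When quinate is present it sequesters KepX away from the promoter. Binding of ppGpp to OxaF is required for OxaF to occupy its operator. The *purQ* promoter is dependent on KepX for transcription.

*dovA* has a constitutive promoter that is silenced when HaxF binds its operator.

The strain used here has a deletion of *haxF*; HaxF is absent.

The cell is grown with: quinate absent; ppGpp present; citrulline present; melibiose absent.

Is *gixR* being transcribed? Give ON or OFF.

ppGpp is present, so OxaF is active.
With repressor OxaF bound, *pexV* is not transcribed.
So PexV is not produced.
HaxF is non-functional in this strain, so it has no effect.
With no repressor bound, *dovA* is transcribed.
So DovA is produced and active.
Melibiose is absent, so HaxY is inactive.
With repressor DovA bound, *gixR* is not transcribed.

OFF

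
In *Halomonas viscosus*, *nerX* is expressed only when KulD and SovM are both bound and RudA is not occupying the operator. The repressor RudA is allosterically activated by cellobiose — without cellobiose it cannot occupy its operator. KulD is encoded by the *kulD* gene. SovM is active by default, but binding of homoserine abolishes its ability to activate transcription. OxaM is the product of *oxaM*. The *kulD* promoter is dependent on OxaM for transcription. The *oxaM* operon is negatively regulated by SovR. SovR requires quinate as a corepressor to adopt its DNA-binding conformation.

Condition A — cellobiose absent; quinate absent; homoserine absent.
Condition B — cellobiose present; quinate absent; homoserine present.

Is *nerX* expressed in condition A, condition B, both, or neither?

Condition A:
Cellobiose is absent, so RudA is inactive.
Quinate is absent, so SovR is inactive.
With no repressor bound, *oxaM* is transcribed.
So OxaM is produced and active.
No repressor is bound and OxaM is active, so *kulD* is transcribed.
So KulD is produced and active.
Homoserine is absent, so SovM is active.
No repressor is bound and KulD and SovM are active, so *nerX* is transcribed.
→ *nerX* is ON in A.
Condition B:
Cellobiose is present, so RudA is active.
Quinate is absent, so SovR is inactive.
With no repressor bound, *oxaM* is transcribed.
So OxaM is produced and active.
No repressor is bound and OxaM is active, so *kulD* is transcribed.
So KulD is produced and active.
Homoserine is present, so SovM is inactive.
With repressor RudA bound, *nerX* is not transcribed.
→ *nerX* is OFF in B.

A only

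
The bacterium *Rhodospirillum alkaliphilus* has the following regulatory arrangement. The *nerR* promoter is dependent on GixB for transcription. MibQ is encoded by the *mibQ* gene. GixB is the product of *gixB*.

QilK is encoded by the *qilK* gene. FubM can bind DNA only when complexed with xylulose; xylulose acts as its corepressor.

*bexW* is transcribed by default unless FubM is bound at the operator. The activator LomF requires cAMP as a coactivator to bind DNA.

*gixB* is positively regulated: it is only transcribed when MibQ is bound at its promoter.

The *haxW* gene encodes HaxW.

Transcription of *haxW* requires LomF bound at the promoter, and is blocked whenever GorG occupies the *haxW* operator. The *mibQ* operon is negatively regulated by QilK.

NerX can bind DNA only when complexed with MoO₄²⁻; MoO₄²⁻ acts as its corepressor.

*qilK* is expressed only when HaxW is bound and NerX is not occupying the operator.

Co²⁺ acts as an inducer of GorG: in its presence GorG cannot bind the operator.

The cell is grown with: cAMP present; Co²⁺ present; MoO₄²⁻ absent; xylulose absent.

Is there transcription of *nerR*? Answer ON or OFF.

OFF

Co²⁺ is present, so GorG is inactive.
cAMP is present, so LomF is active.
No repressor is bound and LomF is active, so *haxW* is transcribed.
So HaxW is produced and active.
MoO₄²⁻ is absent, so NerX is inactive.
No repressor is bound and HaxW is active, so *qilK* is transcribed.
So QilK is produced and active.
With repressor QilK bound, *mibQ* is not transcribed.
So MibQ is not produced.
Required activator MibQ is absent, so *gixB* is not transcribed.
So GixB is not produced.
Required activator GixB is absent, so *nerR* is not transcribed.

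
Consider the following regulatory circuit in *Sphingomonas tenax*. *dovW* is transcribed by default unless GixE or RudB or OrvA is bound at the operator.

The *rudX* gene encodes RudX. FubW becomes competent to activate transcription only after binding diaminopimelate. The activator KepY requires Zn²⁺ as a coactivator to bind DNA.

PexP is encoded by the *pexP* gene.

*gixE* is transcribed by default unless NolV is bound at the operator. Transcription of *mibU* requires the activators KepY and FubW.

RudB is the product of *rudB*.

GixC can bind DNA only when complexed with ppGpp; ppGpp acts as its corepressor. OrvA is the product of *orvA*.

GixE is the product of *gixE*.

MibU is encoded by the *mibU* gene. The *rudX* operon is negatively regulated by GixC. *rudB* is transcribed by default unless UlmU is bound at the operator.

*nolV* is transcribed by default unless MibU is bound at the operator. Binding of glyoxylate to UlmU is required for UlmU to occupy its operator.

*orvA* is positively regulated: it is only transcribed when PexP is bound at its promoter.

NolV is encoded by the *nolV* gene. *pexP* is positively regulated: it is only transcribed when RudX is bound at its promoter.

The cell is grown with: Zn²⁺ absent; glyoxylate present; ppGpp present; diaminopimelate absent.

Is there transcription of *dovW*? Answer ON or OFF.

Zn²⁺ is absent, so KepY is inactive.
Diaminopimelate is absent, so FubW is inactive.
Required activator KepY is absent, so *mibU* is not transcribed.
So MibU is not produced.
With no repressor bound, *nolV* is transcribed.
So NolV is produced and active.
With repressor NolV bound, *gixE* is not transcribed.
So GixE is not produced.
Glyoxylate is present, so UlmU is active.
With repressor UlmU bound, *rudB* is not transcribed.
So RudB is not produced.
ppGpp is present, so GixC is active.
With repressor GixC bound, *rudX* is not transcribed.
So RudX is not produced.
Required activator RudX is absent, so *pexP* is not transcribed.
So PexP is not produced.
Required activator PexP is absent, so *orvA* is not transcribed.
So OrvA is not produced.
With no repressor bound, *dovW* is transcribed.

ON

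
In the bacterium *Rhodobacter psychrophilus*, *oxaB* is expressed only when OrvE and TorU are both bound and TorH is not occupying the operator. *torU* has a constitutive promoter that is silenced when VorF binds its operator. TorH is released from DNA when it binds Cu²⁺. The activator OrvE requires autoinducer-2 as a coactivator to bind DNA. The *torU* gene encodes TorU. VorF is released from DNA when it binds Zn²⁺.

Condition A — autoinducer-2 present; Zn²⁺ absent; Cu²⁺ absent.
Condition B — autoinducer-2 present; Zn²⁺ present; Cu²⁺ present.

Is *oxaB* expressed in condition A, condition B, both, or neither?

B only

Condition A:
Autoinducer-2 is present, so OrvE is active.
Zn²⁺ is absent, so VorF is active.
With repressor VorF bound, *torU* is not transcribed.
So TorU is not produced.
Cu²⁺ is absent, so TorH is active.
With repressor TorH bound, *oxaB* is not transcribed.
→ *oxaB* is OFF in A.
Condition B:
Autoinducer-2 is present, so OrvE is active.
Zn²⁺ is present, so VorF is inactive.
With no repressor bound, *torU* is transcribed.
So TorU is produced and active.
Cu²⁺ is present, so TorH is inactive.
No repressor is bound and OrvE and TorU are active, so *oxaB* is transcribed.
→ *oxaB* is ON in B.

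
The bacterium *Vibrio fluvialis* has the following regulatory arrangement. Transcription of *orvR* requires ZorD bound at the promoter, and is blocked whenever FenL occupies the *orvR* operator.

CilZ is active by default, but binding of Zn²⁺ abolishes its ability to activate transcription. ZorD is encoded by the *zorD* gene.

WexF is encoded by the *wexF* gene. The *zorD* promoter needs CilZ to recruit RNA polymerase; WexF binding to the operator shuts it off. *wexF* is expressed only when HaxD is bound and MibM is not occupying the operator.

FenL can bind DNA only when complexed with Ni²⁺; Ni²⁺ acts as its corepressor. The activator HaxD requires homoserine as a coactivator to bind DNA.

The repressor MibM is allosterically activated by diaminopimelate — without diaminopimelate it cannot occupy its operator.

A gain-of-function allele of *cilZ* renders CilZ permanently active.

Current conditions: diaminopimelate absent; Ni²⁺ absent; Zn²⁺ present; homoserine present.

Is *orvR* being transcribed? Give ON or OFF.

OFF

Ni²⁺ is absent, so FenL is inactive.
Diaminopimelate is absent, so MibM is inactive.
Homoserine is present, so HaxD is active.
No repressor is bound and HaxD is active, so *wexF* is transcribed.
So WexF is produced and active.
CilZ is constitutively active in this strain.
With repressor WexF bound, *zorD* is not transcribed.
So ZorD is not produced.
Required activator ZorD is absent, so *orvR* is not transcribed.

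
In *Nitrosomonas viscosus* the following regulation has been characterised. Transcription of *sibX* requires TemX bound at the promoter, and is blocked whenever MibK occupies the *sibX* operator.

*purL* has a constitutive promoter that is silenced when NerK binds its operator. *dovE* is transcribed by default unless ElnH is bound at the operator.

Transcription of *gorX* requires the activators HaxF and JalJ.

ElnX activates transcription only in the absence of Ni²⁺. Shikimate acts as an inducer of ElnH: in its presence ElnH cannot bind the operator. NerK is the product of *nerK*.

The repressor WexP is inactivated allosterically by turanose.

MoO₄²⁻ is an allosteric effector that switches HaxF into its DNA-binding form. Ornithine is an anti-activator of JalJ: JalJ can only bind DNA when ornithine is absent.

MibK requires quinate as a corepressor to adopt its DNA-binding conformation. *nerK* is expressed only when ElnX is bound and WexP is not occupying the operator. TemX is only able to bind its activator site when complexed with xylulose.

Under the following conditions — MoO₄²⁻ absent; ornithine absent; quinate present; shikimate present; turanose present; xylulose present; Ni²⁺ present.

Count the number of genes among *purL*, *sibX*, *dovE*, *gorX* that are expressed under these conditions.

2

Ni²⁺ is present, so ElnX is inactive.
Turanose is present, so WexP is inactive.
Required activator ElnX is absent, so *nerK* is not transcribed.
So NerK is not produced.
With no repressor bound, *purL* is transcribed.
→ *purL* is ON.
Xylulose is present, so TemX is active.
Quinate is present, so MibK is active.
With repressor MibK bound, *sibX* is not transcribed.
→ *sibX* is OFF.
Shikimate is present, so ElnH is inactive.
With no repressor bound, *dovE* is transcribed.
→ *dovE* is ON.
MoO₄²⁻ is absent, so HaxF is inactive.
Ornithine is absent, so JalJ is active.
Required activator HaxF is absent, so *gorX* is not transcribed.
→ *gorX* is OFF.
2 of the 4 genes are transcribed.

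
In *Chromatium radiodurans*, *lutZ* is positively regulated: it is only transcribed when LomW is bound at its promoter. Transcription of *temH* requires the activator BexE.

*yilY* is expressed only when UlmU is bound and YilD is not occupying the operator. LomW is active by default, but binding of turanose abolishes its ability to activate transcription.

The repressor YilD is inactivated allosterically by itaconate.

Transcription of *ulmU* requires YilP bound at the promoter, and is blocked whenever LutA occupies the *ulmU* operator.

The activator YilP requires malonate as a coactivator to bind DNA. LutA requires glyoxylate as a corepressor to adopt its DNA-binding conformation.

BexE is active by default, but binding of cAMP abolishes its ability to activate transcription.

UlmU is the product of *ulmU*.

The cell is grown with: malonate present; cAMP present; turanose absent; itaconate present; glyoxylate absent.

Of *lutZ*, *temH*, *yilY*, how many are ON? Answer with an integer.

Turanose is absent, so LomW is active.
No repressor is bound and LomW is active, so *lutZ* is transcribed.
→ *lutZ* is ON.
cAMP is present, so BexE is inactive.
Required activator BexE is absent, so *temH* is not transcribed.
→ *temH* is OFF.
Malonate is present, so YilP is active.
Glyoxylate is absent, so LutA is inactive.
No repressor is bound and YilP is active, so *ulmU* is transcribed.
So UlmU is produced and active.
Itaconate is present, so YilD is inactive.
No repressor is bound and UlmU is active, so *yilY* is transcribed.
→ *yilY* is ON.
2 of the 3 genes are transcribed.

2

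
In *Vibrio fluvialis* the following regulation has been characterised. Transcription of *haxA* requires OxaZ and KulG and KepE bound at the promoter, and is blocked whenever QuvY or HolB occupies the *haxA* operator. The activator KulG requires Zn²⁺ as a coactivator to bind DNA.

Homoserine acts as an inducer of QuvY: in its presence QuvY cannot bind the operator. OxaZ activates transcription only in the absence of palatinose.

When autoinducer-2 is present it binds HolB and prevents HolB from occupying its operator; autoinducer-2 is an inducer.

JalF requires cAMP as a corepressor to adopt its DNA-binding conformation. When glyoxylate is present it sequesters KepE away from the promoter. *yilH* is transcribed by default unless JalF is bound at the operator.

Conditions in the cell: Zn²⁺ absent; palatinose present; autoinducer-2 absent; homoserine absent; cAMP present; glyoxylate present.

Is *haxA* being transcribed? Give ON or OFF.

Palatinose is present, so OxaZ is inactive.
Zn²⁺ is absent, so KulG is inactive.
Glyoxylate is present, so KepE is inactive.
Homoserine is absent, so QuvY is active.
Autoinducer-2 is absent, so HolB is active.
With repressor QuvY bound, *haxA* is not transcribed.

OFF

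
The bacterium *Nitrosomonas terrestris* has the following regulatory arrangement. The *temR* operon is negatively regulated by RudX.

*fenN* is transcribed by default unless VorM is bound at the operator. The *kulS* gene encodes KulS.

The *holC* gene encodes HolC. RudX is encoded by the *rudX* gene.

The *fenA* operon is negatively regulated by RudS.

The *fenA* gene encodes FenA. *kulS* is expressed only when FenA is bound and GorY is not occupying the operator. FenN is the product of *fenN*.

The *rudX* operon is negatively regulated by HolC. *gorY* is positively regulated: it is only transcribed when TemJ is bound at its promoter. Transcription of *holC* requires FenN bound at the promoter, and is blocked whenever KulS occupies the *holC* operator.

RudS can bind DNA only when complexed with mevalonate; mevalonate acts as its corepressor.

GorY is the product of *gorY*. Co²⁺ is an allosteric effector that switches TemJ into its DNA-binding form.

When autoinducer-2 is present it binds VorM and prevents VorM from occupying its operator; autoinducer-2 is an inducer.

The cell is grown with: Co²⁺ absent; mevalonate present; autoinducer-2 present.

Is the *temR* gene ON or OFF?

ON

Mevalonate is present, so RudS is active.
With repressor RudS bound, *fenA* is not transcribed.
So FenA is not produced.
Co²⁺ is absent, so TemJ is inactive.
Required activator TemJ is absent, so *gorY* is not transcribed.
So GorY is not produced.
Required activator FenA is absent, so *kulS* is not transcribed.
So KulS is not produced.
Autoinducer-2 is present, so VorM is inactive.
With no repressor bound, *fenN* is transcribed.
So FenN is produced and active.
No repressor is bound and FenN is active, so *holC* is transcribed.
So HolC is produced and active.
With repressor HolC bound, *rudX* is not transcribed.
So RudX is not produced.
With no repressor bound, *temR* is transcribed.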